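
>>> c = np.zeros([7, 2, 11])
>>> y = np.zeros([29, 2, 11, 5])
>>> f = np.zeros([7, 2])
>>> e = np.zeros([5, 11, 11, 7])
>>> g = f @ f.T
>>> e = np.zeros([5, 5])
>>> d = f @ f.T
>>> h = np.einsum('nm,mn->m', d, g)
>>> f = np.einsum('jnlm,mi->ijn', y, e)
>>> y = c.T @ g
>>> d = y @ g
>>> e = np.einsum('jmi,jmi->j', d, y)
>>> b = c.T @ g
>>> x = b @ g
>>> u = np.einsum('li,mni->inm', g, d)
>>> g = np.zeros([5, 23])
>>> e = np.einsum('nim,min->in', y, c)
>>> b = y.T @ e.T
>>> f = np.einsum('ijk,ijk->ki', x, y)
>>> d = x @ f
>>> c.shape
(7, 2, 11)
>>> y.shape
(11, 2, 7)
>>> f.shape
(7, 11)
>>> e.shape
(2, 11)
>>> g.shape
(5, 23)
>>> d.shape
(11, 2, 11)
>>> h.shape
(7,)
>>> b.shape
(7, 2, 2)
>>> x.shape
(11, 2, 7)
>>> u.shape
(7, 2, 11)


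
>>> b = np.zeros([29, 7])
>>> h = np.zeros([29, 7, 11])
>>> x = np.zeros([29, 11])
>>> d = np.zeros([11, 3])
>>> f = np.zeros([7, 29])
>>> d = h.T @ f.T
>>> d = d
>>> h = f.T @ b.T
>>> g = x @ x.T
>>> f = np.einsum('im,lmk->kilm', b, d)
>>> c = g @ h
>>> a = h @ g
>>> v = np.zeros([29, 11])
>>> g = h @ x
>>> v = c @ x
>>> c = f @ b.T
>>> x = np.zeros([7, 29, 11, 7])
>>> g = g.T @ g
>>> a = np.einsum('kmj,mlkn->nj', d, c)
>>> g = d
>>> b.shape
(29, 7)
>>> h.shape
(29, 29)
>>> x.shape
(7, 29, 11, 7)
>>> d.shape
(11, 7, 7)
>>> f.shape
(7, 29, 11, 7)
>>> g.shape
(11, 7, 7)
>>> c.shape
(7, 29, 11, 29)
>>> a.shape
(29, 7)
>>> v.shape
(29, 11)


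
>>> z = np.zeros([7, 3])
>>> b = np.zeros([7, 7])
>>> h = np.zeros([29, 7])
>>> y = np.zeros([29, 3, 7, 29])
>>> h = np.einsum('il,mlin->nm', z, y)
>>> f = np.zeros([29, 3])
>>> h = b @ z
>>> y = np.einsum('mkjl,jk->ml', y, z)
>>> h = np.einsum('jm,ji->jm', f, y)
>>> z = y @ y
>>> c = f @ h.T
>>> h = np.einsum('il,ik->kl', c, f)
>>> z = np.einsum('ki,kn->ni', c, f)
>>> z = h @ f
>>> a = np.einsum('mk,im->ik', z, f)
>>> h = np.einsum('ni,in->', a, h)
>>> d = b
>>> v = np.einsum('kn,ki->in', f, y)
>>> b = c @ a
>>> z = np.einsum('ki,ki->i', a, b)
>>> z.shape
(3,)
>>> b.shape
(29, 3)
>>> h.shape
()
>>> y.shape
(29, 29)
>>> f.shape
(29, 3)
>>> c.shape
(29, 29)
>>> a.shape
(29, 3)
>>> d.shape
(7, 7)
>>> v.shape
(29, 3)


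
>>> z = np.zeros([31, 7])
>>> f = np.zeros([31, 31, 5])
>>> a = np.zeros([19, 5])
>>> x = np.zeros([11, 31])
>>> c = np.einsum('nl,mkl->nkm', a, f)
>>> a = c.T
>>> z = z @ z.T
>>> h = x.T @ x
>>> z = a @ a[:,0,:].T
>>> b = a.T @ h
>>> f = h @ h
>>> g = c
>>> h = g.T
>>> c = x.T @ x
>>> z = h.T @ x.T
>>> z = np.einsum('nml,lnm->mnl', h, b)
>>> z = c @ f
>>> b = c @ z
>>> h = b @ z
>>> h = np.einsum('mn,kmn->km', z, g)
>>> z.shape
(31, 31)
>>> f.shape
(31, 31)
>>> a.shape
(31, 31, 19)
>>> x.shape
(11, 31)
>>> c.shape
(31, 31)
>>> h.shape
(19, 31)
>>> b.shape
(31, 31)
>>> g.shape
(19, 31, 31)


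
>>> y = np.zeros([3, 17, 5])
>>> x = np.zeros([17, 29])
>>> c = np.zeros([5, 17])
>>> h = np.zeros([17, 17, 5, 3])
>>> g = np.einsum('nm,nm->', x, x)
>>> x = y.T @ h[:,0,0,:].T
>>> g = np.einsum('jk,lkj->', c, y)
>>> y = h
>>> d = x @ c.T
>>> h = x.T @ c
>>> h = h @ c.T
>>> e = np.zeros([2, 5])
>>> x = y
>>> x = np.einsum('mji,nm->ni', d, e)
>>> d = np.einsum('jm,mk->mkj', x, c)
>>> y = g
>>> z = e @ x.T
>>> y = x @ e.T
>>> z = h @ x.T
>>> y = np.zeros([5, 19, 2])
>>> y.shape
(5, 19, 2)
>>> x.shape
(2, 5)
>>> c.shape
(5, 17)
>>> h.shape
(17, 17, 5)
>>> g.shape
()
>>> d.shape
(5, 17, 2)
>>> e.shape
(2, 5)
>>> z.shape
(17, 17, 2)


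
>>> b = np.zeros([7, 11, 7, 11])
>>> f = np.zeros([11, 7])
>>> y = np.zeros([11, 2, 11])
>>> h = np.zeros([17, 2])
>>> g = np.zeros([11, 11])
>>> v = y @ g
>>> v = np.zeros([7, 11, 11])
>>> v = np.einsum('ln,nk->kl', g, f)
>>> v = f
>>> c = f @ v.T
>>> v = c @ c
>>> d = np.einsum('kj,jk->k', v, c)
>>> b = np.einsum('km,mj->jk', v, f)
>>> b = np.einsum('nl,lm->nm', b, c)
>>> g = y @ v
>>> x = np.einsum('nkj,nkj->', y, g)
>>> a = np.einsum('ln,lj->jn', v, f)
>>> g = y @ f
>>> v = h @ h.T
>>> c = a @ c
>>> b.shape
(7, 11)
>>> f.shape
(11, 7)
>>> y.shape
(11, 2, 11)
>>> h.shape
(17, 2)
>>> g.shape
(11, 2, 7)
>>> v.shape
(17, 17)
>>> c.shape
(7, 11)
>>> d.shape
(11,)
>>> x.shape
()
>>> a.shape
(7, 11)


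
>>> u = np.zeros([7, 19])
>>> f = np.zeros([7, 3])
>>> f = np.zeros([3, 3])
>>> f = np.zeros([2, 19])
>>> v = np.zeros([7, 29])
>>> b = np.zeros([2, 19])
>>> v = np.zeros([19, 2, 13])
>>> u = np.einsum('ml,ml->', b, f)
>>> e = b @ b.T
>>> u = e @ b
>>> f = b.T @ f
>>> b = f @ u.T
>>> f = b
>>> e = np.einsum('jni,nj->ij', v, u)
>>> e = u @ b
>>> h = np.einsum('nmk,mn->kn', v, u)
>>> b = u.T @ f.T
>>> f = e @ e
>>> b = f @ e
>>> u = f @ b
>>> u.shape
(2, 2)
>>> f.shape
(2, 2)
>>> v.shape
(19, 2, 13)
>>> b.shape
(2, 2)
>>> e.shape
(2, 2)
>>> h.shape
(13, 19)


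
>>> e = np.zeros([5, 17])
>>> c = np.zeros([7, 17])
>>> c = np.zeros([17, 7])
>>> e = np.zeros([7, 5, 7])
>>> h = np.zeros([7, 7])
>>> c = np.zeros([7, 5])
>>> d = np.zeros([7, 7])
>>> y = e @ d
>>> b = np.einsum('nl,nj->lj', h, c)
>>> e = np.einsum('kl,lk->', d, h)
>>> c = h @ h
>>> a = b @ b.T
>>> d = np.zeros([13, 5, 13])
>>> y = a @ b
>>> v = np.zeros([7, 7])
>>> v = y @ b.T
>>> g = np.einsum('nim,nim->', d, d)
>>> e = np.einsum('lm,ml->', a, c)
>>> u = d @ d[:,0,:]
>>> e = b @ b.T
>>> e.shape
(7, 7)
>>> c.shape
(7, 7)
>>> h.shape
(7, 7)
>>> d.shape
(13, 5, 13)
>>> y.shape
(7, 5)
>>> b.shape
(7, 5)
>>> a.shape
(7, 7)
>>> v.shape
(7, 7)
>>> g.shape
()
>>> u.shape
(13, 5, 13)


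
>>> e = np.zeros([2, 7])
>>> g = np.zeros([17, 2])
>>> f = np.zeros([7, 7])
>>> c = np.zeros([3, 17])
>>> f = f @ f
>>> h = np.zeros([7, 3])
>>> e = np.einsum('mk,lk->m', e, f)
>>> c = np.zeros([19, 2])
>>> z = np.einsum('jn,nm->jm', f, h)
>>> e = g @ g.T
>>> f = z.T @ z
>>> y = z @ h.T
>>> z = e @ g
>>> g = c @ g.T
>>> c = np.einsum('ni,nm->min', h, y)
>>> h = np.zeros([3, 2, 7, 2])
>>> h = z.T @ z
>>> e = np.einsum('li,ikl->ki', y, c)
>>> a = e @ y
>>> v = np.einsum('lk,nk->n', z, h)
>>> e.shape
(3, 7)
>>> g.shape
(19, 17)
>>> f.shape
(3, 3)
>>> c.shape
(7, 3, 7)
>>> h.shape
(2, 2)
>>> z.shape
(17, 2)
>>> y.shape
(7, 7)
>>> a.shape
(3, 7)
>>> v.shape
(2,)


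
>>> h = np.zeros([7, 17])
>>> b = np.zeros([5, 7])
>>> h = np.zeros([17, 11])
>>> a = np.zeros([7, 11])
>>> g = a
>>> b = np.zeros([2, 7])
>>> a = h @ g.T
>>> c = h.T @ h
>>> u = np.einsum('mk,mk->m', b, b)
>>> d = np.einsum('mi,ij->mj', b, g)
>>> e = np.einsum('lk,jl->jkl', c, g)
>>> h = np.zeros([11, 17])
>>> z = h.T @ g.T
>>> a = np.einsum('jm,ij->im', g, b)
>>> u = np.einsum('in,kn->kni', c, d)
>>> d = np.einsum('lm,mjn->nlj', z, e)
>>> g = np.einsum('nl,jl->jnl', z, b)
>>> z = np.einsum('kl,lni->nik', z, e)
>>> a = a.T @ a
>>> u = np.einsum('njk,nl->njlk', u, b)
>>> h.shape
(11, 17)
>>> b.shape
(2, 7)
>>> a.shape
(11, 11)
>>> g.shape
(2, 17, 7)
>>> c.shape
(11, 11)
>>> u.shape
(2, 11, 7, 11)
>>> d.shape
(11, 17, 11)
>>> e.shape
(7, 11, 11)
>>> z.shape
(11, 11, 17)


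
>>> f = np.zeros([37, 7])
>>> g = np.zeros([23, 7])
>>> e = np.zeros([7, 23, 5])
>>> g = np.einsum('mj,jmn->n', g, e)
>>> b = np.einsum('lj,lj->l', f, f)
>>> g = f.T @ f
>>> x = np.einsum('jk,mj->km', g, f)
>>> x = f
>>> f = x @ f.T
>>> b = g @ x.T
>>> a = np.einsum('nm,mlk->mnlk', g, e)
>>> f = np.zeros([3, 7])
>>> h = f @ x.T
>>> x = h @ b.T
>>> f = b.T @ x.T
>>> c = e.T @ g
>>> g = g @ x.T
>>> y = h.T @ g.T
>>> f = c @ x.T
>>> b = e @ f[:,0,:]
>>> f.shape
(5, 23, 3)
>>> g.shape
(7, 3)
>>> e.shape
(7, 23, 5)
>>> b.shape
(7, 23, 3)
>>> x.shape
(3, 7)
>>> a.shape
(7, 7, 23, 5)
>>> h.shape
(3, 37)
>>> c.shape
(5, 23, 7)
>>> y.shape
(37, 7)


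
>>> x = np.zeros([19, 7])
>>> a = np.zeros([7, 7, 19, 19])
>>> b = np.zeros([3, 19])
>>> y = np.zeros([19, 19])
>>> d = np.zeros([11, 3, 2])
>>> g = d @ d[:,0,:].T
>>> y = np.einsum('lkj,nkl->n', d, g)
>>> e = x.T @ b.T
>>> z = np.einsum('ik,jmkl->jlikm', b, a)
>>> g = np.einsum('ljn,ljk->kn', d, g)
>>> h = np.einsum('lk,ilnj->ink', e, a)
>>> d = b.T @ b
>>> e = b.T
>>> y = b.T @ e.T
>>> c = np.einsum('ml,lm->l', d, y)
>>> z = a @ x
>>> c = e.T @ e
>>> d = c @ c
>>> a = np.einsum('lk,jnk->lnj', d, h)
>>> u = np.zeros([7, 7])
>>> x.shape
(19, 7)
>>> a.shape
(3, 19, 7)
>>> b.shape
(3, 19)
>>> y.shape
(19, 19)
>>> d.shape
(3, 3)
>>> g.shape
(11, 2)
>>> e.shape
(19, 3)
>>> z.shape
(7, 7, 19, 7)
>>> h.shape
(7, 19, 3)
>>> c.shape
(3, 3)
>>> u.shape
(7, 7)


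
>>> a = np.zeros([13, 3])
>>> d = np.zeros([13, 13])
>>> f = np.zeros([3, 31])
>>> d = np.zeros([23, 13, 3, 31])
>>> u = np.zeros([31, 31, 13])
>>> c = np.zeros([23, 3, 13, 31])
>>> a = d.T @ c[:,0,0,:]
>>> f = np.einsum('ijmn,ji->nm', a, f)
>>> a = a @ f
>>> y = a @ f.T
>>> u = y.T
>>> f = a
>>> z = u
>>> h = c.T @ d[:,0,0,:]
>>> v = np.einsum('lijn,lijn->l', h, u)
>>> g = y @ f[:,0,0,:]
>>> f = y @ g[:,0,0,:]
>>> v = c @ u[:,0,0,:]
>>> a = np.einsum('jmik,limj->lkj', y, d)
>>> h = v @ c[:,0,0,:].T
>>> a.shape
(23, 31, 31)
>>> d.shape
(23, 13, 3, 31)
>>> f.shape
(31, 3, 13, 13)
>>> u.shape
(31, 13, 3, 31)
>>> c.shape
(23, 3, 13, 31)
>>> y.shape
(31, 3, 13, 31)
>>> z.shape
(31, 13, 3, 31)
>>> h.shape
(23, 3, 13, 23)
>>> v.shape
(23, 3, 13, 31)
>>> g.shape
(31, 3, 13, 13)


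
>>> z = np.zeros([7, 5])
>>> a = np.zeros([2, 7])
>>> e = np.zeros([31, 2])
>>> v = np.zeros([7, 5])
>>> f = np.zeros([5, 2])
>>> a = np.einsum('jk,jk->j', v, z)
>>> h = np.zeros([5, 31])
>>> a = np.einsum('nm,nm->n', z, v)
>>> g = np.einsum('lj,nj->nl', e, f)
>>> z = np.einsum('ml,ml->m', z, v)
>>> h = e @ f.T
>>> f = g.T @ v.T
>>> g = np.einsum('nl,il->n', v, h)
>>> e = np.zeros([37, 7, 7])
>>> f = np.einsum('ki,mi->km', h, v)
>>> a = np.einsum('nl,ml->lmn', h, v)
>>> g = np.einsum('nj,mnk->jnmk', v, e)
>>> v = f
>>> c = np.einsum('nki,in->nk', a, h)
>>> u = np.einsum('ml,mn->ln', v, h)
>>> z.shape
(7,)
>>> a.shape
(5, 7, 31)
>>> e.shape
(37, 7, 7)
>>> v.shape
(31, 7)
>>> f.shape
(31, 7)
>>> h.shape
(31, 5)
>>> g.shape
(5, 7, 37, 7)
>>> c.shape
(5, 7)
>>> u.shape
(7, 5)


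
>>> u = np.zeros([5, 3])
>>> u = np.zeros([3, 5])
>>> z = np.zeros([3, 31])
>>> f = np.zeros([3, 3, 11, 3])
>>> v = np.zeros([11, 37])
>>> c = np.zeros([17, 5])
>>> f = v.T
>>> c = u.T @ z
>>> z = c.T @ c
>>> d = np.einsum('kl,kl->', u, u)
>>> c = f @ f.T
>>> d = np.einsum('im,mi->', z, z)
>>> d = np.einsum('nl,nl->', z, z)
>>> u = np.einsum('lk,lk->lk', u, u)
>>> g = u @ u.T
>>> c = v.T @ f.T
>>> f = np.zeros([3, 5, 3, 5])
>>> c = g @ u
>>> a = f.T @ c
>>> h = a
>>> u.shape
(3, 5)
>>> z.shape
(31, 31)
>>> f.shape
(3, 5, 3, 5)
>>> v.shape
(11, 37)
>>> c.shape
(3, 5)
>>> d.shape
()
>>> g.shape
(3, 3)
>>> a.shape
(5, 3, 5, 5)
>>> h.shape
(5, 3, 5, 5)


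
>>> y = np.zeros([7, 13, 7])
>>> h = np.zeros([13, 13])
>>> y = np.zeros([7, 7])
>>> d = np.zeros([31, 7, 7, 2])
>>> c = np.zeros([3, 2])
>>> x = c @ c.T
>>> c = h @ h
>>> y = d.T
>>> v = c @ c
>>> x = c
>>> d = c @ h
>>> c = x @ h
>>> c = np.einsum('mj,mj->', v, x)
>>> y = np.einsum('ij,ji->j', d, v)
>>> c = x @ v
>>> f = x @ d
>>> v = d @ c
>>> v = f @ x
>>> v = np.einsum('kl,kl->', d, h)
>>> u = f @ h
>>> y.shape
(13,)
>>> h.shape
(13, 13)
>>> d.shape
(13, 13)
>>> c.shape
(13, 13)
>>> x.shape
(13, 13)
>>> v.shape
()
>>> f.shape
(13, 13)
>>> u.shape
(13, 13)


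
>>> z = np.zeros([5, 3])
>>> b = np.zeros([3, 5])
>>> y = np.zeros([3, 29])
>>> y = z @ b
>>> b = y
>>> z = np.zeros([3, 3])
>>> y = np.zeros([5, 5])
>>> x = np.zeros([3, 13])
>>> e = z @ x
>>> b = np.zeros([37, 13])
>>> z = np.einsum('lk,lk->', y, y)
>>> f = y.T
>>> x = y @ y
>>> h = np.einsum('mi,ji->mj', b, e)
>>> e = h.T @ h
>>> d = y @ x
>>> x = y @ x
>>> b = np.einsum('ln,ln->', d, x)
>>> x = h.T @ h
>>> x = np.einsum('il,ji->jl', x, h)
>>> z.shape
()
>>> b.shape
()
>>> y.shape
(5, 5)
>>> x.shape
(37, 3)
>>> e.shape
(3, 3)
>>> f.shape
(5, 5)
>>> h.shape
(37, 3)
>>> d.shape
(5, 5)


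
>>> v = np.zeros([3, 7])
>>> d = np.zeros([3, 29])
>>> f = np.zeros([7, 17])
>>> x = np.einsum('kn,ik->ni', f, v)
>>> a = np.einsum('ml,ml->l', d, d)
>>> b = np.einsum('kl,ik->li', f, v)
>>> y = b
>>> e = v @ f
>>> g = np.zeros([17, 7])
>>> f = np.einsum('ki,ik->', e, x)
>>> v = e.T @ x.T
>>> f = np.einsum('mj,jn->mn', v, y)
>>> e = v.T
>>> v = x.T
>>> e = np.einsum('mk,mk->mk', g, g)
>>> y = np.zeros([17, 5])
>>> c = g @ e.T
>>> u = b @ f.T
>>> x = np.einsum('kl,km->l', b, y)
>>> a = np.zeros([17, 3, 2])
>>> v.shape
(3, 17)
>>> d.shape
(3, 29)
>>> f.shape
(17, 3)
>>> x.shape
(3,)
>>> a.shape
(17, 3, 2)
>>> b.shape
(17, 3)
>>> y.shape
(17, 5)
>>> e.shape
(17, 7)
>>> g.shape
(17, 7)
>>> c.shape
(17, 17)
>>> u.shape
(17, 17)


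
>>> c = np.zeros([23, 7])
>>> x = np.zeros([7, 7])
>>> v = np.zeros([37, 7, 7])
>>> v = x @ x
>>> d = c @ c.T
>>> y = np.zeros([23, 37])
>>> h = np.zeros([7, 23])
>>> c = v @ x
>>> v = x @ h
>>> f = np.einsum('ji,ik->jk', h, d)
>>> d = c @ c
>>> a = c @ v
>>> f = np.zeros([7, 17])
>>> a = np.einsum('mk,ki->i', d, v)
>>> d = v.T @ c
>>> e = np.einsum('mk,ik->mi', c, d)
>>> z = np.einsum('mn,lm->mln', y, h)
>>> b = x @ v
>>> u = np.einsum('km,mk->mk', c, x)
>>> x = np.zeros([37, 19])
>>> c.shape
(7, 7)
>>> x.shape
(37, 19)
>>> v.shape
(7, 23)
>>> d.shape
(23, 7)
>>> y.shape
(23, 37)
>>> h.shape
(7, 23)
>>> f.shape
(7, 17)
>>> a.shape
(23,)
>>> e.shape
(7, 23)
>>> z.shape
(23, 7, 37)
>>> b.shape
(7, 23)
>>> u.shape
(7, 7)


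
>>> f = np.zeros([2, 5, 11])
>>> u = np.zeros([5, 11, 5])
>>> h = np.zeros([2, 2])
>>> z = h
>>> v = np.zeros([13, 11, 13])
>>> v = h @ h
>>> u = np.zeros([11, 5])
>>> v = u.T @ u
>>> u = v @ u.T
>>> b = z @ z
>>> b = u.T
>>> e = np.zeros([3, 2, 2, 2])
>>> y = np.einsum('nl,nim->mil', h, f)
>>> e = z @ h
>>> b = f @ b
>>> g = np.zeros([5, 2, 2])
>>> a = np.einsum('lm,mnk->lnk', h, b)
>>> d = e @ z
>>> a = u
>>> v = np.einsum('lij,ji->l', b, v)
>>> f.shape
(2, 5, 11)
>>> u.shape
(5, 11)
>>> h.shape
(2, 2)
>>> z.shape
(2, 2)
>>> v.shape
(2,)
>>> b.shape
(2, 5, 5)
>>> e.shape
(2, 2)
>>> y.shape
(11, 5, 2)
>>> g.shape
(5, 2, 2)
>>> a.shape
(5, 11)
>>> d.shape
(2, 2)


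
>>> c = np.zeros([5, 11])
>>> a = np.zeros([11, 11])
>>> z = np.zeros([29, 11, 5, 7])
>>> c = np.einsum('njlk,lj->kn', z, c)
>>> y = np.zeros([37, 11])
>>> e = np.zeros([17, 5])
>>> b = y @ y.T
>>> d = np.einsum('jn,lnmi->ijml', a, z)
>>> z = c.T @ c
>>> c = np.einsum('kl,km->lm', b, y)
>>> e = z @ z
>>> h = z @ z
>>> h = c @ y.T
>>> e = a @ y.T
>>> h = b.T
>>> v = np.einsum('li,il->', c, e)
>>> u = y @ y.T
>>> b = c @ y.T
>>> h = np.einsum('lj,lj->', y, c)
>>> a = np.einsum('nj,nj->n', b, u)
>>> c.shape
(37, 11)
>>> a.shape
(37,)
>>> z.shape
(29, 29)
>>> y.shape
(37, 11)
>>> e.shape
(11, 37)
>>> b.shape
(37, 37)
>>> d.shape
(7, 11, 5, 29)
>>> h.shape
()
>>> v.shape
()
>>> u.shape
(37, 37)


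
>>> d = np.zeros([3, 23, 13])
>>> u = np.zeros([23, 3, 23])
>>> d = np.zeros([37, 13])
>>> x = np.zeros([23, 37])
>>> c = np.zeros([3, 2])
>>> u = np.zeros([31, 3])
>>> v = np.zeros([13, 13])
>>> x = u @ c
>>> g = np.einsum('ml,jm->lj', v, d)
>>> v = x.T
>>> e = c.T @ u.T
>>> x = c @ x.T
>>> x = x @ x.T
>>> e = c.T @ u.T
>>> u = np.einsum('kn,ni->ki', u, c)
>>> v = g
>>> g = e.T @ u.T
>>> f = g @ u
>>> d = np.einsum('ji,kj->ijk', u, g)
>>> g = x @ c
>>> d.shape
(2, 31, 31)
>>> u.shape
(31, 2)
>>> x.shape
(3, 3)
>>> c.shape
(3, 2)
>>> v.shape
(13, 37)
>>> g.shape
(3, 2)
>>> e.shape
(2, 31)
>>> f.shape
(31, 2)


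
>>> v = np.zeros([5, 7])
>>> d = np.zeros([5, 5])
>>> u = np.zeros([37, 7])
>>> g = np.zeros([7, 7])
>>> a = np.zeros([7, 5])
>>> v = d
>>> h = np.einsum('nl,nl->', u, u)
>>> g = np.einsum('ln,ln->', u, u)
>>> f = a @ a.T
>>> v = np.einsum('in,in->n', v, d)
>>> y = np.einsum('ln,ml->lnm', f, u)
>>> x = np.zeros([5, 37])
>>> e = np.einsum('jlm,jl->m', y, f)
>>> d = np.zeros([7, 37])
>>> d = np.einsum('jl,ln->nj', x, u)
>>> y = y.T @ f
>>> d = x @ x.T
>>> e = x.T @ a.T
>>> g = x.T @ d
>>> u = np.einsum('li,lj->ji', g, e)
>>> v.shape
(5,)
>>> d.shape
(5, 5)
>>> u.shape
(7, 5)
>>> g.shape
(37, 5)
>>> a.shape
(7, 5)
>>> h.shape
()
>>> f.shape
(7, 7)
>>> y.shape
(37, 7, 7)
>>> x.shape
(5, 37)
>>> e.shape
(37, 7)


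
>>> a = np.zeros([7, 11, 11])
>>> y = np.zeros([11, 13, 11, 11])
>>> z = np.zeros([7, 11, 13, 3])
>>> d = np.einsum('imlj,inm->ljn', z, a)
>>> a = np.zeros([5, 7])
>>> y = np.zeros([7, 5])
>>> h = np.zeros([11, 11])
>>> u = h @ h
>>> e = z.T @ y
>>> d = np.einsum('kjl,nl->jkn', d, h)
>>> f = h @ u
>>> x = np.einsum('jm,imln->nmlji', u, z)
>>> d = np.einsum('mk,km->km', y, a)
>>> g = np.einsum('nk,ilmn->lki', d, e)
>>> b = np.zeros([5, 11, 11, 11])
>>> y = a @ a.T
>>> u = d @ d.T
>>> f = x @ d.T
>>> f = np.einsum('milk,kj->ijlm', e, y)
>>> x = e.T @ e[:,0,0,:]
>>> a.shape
(5, 7)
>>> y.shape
(5, 5)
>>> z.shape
(7, 11, 13, 3)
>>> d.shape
(5, 7)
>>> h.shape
(11, 11)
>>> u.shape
(5, 5)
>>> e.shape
(3, 13, 11, 5)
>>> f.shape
(13, 5, 11, 3)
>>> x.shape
(5, 11, 13, 5)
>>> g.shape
(13, 7, 3)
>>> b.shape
(5, 11, 11, 11)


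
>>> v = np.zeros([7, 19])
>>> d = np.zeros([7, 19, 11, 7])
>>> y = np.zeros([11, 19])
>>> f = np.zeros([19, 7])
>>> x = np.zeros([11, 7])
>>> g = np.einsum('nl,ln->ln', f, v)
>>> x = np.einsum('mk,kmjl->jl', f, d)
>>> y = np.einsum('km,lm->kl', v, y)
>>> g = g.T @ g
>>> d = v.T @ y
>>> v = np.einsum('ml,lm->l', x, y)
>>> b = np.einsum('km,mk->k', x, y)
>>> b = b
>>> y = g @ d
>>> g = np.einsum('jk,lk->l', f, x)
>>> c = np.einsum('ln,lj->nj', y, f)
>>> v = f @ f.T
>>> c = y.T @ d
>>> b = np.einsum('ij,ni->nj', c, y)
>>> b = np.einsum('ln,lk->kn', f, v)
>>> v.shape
(19, 19)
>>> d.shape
(19, 11)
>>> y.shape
(19, 11)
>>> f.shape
(19, 7)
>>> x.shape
(11, 7)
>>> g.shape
(11,)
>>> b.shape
(19, 7)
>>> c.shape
(11, 11)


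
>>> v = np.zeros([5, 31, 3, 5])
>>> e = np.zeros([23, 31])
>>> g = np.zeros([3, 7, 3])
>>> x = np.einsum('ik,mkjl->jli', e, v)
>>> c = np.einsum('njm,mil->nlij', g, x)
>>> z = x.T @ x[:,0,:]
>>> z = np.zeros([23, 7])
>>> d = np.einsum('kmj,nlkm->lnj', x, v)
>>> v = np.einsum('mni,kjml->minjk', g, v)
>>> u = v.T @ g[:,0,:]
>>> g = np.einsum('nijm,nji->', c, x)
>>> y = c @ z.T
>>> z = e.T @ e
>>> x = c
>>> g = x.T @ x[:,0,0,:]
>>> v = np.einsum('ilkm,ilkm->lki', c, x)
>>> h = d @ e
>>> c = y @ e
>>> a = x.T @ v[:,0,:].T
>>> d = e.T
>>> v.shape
(23, 5, 3)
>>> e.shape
(23, 31)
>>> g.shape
(7, 5, 23, 7)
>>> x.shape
(3, 23, 5, 7)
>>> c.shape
(3, 23, 5, 31)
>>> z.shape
(31, 31)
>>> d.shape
(31, 23)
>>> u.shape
(5, 31, 7, 3, 3)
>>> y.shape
(3, 23, 5, 23)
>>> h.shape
(31, 5, 31)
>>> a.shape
(7, 5, 23, 23)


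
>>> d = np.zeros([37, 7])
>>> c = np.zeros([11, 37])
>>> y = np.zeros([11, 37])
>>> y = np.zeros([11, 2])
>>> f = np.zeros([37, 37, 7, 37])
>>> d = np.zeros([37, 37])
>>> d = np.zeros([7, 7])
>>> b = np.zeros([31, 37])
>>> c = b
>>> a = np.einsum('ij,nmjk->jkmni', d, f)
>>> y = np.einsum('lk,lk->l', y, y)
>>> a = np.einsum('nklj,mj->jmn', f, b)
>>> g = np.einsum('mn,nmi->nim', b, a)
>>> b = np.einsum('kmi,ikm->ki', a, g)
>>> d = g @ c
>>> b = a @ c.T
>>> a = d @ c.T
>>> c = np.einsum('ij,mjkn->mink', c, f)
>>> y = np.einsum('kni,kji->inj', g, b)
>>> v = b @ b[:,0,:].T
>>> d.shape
(37, 37, 37)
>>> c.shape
(37, 31, 37, 7)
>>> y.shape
(31, 37, 31)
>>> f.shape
(37, 37, 7, 37)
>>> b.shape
(37, 31, 31)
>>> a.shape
(37, 37, 31)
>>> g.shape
(37, 37, 31)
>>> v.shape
(37, 31, 37)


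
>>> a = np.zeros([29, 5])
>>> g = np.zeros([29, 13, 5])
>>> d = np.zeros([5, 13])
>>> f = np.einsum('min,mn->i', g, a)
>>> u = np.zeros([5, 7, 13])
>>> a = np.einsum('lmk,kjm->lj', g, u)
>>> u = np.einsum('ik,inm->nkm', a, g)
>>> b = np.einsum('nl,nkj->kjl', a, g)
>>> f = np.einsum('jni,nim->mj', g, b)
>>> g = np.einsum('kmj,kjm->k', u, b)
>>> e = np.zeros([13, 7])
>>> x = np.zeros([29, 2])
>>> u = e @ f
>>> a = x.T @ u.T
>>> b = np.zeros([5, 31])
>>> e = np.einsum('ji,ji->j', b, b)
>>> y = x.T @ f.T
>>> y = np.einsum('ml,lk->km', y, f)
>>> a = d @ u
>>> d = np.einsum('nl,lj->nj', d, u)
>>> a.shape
(5, 29)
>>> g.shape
(13,)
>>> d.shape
(5, 29)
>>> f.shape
(7, 29)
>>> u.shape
(13, 29)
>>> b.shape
(5, 31)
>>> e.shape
(5,)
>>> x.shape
(29, 2)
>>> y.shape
(29, 2)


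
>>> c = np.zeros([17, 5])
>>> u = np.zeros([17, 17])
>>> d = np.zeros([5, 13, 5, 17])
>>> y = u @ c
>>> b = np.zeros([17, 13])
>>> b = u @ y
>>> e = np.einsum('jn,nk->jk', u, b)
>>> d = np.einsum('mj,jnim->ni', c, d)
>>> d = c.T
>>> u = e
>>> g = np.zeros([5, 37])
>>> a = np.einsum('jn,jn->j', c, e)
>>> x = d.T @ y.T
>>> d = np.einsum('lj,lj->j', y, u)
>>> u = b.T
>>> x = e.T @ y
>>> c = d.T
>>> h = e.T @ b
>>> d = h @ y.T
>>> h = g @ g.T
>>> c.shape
(5,)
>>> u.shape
(5, 17)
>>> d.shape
(5, 17)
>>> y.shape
(17, 5)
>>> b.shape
(17, 5)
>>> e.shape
(17, 5)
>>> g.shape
(5, 37)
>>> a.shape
(17,)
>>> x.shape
(5, 5)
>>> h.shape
(5, 5)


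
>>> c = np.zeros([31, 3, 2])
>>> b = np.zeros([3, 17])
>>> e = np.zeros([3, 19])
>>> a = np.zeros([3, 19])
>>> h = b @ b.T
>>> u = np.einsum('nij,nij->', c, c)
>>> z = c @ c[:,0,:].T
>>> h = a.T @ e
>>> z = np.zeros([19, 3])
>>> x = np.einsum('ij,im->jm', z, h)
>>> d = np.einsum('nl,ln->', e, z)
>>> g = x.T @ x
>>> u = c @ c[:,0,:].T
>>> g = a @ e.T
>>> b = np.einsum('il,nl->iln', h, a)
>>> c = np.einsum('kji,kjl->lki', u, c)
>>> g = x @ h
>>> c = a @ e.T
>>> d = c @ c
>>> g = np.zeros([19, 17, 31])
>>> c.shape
(3, 3)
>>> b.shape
(19, 19, 3)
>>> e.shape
(3, 19)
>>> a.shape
(3, 19)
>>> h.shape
(19, 19)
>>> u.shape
(31, 3, 31)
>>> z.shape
(19, 3)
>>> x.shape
(3, 19)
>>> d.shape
(3, 3)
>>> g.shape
(19, 17, 31)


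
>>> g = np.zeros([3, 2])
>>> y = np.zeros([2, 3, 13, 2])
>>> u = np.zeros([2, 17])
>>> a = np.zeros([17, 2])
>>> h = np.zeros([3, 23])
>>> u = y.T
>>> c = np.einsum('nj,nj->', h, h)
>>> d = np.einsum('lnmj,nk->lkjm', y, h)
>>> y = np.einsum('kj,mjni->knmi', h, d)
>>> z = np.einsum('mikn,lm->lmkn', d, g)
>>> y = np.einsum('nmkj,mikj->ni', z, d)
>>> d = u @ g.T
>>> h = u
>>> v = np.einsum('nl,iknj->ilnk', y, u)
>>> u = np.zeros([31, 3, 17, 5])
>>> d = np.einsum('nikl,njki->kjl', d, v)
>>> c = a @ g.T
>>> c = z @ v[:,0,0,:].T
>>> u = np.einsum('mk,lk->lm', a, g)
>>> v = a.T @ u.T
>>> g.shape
(3, 2)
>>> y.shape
(3, 23)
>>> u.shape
(3, 17)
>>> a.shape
(17, 2)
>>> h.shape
(2, 13, 3, 2)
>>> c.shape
(3, 2, 2, 2)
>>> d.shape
(3, 23, 3)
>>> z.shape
(3, 2, 2, 13)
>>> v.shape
(2, 3)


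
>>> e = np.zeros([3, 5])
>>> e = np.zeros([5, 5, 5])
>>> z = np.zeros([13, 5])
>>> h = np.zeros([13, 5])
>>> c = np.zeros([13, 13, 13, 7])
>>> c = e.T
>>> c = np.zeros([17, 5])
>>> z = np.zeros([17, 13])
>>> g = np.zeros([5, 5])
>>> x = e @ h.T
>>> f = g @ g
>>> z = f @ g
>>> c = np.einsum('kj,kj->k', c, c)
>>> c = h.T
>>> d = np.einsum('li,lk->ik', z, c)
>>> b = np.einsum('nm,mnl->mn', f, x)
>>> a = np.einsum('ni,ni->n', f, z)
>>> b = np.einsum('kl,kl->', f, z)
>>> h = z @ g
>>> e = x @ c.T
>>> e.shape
(5, 5, 5)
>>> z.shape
(5, 5)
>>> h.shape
(5, 5)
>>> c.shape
(5, 13)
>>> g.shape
(5, 5)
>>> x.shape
(5, 5, 13)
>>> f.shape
(5, 5)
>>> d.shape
(5, 13)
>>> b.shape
()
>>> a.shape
(5,)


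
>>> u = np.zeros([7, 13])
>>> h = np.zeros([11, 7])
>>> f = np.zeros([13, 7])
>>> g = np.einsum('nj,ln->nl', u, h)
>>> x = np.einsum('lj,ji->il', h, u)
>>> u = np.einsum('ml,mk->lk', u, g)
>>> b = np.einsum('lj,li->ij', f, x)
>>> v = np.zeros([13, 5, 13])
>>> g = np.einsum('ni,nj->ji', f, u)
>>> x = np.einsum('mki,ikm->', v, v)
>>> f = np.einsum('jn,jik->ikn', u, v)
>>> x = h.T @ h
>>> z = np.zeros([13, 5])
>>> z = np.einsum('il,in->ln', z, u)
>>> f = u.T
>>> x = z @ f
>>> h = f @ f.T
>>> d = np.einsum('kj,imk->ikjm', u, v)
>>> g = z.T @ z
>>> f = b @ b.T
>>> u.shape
(13, 11)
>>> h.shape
(11, 11)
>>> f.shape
(11, 11)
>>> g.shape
(11, 11)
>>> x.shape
(5, 13)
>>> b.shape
(11, 7)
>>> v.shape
(13, 5, 13)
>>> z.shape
(5, 11)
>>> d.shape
(13, 13, 11, 5)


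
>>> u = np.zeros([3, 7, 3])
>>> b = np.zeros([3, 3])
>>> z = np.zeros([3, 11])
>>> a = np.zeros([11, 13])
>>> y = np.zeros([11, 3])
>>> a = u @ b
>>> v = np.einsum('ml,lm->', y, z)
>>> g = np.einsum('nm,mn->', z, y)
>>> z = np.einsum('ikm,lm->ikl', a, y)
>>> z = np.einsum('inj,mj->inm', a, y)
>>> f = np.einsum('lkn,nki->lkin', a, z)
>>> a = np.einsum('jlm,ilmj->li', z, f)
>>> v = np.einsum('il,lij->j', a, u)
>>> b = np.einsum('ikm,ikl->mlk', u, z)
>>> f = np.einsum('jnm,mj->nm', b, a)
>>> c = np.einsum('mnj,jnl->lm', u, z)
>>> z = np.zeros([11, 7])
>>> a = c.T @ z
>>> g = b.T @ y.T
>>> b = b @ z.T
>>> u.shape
(3, 7, 3)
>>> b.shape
(3, 11, 11)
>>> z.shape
(11, 7)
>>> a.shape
(3, 7)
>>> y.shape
(11, 3)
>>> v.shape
(3,)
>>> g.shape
(7, 11, 11)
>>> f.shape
(11, 7)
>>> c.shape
(11, 3)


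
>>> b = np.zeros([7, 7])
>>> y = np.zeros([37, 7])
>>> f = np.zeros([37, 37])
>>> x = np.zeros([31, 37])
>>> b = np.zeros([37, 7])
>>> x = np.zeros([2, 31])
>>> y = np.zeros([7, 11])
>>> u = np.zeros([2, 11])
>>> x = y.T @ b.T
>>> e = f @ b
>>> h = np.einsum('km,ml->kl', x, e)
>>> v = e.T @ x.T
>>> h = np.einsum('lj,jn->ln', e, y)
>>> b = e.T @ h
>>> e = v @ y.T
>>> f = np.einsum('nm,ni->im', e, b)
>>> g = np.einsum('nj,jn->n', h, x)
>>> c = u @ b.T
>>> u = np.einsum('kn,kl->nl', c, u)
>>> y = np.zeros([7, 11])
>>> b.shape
(7, 11)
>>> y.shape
(7, 11)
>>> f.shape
(11, 7)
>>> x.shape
(11, 37)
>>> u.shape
(7, 11)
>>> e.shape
(7, 7)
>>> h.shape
(37, 11)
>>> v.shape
(7, 11)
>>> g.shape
(37,)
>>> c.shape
(2, 7)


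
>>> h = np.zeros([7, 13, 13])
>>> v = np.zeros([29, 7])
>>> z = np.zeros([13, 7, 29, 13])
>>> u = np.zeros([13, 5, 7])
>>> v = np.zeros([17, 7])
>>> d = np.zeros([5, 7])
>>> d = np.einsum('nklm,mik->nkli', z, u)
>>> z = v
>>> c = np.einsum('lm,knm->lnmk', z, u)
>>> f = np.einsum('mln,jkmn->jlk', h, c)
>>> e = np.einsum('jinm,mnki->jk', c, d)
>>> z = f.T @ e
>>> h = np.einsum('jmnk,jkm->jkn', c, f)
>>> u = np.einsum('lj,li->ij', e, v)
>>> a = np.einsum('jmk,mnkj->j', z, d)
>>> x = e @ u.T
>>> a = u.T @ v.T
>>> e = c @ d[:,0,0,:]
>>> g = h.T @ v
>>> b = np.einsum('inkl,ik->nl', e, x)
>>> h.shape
(17, 13, 7)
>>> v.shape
(17, 7)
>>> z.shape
(5, 13, 29)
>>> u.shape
(7, 29)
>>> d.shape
(13, 7, 29, 5)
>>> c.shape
(17, 5, 7, 13)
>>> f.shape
(17, 13, 5)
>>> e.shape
(17, 5, 7, 5)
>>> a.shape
(29, 17)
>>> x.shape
(17, 7)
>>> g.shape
(7, 13, 7)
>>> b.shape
(5, 5)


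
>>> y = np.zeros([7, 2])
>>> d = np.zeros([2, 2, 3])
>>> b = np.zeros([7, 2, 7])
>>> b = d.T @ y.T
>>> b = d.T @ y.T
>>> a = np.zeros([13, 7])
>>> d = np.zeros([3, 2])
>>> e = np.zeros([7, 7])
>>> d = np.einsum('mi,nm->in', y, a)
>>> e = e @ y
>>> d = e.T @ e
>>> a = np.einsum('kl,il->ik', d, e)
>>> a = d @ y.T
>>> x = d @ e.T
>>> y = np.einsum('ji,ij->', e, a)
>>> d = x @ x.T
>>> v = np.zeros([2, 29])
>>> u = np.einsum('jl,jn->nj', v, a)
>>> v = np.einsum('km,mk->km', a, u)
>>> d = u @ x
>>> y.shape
()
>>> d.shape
(7, 7)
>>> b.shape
(3, 2, 7)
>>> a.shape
(2, 7)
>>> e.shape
(7, 2)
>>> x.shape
(2, 7)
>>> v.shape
(2, 7)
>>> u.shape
(7, 2)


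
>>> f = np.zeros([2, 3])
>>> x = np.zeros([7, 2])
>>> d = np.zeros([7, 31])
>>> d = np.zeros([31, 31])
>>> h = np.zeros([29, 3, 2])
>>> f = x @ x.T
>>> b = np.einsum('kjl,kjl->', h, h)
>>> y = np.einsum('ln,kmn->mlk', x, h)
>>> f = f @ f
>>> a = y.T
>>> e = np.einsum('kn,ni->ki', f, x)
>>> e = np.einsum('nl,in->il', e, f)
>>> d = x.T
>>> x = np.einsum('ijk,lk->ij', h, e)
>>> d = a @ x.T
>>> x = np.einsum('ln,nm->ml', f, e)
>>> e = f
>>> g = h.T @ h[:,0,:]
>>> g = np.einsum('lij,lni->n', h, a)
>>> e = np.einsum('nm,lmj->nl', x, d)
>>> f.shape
(7, 7)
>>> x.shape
(2, 7)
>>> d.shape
(29, 7, 29)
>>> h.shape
(29, 3, 2)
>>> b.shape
()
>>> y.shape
(3, 7, 29)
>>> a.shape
(29, 7, 3)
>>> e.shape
(2, 29)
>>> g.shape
(7,)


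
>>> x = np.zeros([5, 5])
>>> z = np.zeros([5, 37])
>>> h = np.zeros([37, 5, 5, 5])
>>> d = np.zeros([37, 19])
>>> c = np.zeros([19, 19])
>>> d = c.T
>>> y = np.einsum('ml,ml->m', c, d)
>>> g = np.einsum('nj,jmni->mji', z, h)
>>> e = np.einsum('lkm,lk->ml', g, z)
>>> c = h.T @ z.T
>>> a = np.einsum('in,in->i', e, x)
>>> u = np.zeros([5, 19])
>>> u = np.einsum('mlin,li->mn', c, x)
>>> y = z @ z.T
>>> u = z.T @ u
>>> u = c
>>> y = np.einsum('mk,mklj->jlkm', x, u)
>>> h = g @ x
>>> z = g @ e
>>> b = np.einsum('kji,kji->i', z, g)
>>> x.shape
(5, 5)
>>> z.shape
(5, 37, 5)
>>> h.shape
(5, 37, 5)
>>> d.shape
(19, 19)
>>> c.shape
(5, 5, 5, 5)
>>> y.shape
(5, 5, 5, 5)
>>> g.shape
(5, 37, 5)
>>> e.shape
(5, 5)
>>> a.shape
(5,)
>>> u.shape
(5, 5, 5, 5)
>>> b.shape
(5,)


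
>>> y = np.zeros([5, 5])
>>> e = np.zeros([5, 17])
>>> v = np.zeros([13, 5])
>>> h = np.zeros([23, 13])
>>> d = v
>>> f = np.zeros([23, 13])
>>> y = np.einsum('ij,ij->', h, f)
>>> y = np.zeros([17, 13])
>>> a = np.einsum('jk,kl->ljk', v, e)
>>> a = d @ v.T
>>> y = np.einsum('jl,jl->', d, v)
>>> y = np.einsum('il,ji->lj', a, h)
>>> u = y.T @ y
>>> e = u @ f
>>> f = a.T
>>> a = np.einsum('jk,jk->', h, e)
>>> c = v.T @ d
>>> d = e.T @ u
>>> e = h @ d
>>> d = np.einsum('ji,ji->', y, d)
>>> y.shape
(13, 23)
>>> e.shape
(23, 23)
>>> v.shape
(13, 5)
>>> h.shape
(23, 13)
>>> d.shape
()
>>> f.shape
(13, 13)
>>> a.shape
()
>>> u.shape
(23, 23)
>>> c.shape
(5, 5)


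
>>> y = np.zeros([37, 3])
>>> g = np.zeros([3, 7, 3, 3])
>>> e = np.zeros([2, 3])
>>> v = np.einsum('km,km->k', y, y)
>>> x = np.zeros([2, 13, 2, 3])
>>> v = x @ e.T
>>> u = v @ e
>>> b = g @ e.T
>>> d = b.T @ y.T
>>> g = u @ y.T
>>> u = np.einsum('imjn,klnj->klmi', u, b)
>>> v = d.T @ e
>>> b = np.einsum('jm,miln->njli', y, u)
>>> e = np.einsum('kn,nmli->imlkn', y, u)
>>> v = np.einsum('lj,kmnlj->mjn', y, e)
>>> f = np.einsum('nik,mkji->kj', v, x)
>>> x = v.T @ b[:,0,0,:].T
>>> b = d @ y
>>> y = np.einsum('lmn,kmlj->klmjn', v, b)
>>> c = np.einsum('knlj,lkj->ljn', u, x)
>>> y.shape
(2, 7, 3, 3, 13)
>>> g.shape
(2, 13, 2, 37)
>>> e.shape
(2, 7, 13, 37, 3)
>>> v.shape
(7, 3, 13)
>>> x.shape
(13, 3, 2)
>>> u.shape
(3, 7, 13, 2)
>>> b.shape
(2, 3, 7, 3)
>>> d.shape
(2, 3, 7, 37)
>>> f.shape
(13, 2)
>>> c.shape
(13, 2, 7)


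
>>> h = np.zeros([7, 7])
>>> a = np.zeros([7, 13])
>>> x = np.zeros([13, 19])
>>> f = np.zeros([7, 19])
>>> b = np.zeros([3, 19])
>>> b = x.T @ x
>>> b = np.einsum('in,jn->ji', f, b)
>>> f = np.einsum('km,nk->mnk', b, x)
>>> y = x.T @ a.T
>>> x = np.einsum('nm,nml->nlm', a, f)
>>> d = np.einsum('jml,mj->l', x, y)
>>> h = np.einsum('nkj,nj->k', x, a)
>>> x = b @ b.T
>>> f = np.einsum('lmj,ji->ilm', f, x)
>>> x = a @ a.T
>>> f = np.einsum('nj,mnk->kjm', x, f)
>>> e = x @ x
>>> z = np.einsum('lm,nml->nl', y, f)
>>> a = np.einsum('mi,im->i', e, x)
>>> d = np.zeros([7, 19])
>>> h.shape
(19,)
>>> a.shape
(7,)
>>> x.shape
(7, 7)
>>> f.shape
(13, 7, 19)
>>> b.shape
(19, 7)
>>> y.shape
(19, 7)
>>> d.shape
(7, 19)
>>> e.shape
(7, 7)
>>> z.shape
(13, 19)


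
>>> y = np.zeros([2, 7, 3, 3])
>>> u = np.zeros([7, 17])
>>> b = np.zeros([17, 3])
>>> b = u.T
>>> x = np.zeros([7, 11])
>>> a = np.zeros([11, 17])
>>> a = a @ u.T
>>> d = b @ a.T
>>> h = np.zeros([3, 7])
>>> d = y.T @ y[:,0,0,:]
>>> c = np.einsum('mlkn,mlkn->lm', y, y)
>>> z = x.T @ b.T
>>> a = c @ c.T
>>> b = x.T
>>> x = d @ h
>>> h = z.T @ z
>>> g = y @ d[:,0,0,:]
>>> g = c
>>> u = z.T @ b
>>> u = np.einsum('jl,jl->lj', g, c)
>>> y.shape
(2, 7, 3, 3)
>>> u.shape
(2, 7)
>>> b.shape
(11, 7)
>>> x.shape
(3, 3, 7, 7)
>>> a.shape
(7, 7)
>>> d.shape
(3, 3, 7, 3)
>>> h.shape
(17, 17)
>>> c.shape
(7, 2)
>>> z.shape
(11, 17)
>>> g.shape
(7, 2)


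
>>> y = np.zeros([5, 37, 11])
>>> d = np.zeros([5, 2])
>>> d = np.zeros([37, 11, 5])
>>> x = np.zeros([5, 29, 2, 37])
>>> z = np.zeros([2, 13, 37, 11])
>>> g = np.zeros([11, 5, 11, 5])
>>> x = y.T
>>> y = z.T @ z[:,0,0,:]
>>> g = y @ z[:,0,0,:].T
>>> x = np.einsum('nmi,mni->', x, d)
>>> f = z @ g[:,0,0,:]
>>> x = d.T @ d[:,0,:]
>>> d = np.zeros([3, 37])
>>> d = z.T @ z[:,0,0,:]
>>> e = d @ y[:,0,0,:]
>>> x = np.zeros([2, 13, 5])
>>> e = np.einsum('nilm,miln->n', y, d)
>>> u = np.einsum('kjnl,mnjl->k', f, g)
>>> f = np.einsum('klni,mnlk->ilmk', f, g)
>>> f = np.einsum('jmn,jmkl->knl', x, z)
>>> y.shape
(11, 37, 13, 11)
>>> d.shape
(11, 37, 13, 11)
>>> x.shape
(2, 13, 5)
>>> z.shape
(2, 13, 37, 11)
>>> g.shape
(11, 37, 13, 2)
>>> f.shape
(37, 5, 11)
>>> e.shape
(11,)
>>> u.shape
(2,)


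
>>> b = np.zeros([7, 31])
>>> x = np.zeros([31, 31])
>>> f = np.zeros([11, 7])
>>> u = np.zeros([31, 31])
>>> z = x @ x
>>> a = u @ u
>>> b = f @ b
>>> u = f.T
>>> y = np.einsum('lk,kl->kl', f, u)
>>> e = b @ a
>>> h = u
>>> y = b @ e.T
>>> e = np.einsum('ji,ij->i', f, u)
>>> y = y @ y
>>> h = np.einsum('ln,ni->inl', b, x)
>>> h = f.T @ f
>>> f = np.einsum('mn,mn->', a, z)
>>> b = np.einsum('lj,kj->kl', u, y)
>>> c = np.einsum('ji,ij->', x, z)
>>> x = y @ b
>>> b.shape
(11, 7)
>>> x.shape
(11, 7)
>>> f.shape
()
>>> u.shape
(7, 11)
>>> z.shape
(31, 31)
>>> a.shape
(31, 31)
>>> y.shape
(11, 11)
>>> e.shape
(7,)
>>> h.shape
(7, 7)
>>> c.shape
()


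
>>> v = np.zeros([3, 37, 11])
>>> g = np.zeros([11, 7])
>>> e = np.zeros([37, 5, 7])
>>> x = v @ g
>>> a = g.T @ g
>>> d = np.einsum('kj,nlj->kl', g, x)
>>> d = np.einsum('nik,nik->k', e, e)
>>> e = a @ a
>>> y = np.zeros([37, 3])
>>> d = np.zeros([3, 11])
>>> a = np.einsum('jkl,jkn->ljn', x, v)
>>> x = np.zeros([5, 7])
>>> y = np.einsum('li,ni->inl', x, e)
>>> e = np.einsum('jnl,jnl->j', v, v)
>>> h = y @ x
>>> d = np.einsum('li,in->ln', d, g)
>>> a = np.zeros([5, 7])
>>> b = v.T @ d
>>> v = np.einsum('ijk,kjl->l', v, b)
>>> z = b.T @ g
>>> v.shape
(7,)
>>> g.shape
(11, 7)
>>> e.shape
(3,)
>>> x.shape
(5, 7)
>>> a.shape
(5, 7)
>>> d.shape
(3, 7)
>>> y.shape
(7, 7, 5)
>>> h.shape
(7, 7, 7)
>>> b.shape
(11, 37, 7)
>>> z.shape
(7, 37, 7)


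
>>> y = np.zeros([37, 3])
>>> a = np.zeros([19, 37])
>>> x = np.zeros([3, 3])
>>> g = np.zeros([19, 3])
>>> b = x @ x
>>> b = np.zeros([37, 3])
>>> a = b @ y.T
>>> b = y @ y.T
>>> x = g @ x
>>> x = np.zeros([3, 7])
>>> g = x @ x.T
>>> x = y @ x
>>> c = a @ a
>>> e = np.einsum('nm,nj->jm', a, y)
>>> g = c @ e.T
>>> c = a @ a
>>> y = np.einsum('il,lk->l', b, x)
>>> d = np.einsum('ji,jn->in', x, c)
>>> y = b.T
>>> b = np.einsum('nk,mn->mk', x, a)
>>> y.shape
(37, 37)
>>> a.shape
(37, 37)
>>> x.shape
(37, 7)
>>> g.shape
(37, 3)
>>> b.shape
(37, 7)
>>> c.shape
(37, 37)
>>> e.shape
(3, 37)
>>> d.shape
(7, 37)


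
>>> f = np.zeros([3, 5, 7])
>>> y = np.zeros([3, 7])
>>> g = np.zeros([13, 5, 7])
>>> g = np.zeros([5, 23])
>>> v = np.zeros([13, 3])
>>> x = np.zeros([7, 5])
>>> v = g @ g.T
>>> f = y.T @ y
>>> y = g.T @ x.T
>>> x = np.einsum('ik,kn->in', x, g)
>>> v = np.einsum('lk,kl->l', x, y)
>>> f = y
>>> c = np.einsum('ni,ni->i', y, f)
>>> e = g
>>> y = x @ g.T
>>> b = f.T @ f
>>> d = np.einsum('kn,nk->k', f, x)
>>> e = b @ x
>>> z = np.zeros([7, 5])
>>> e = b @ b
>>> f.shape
(23, 7)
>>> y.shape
(7, 5)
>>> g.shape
(5, 23)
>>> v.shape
(7,)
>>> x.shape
(7, 23)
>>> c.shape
(7,)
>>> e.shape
(7, 7)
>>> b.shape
(7, 7)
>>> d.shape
(23,)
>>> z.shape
(7, 5)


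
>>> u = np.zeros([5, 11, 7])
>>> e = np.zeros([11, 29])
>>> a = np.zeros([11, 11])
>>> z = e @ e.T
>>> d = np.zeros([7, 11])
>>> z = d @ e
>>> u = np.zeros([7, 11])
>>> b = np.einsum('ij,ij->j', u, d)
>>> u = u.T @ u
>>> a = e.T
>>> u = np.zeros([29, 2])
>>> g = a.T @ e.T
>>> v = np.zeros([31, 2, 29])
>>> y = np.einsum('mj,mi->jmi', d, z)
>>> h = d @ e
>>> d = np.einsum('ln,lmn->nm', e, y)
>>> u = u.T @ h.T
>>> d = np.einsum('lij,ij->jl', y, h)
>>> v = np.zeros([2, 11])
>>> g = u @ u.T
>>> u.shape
(2, 7)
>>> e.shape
(11, 29)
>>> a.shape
(29, 11)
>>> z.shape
(7, 29)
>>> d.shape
(29, 11)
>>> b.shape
(11,)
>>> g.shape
(2, 2)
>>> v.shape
(2, 11)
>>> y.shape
(11, 7, 29)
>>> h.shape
(7, 29)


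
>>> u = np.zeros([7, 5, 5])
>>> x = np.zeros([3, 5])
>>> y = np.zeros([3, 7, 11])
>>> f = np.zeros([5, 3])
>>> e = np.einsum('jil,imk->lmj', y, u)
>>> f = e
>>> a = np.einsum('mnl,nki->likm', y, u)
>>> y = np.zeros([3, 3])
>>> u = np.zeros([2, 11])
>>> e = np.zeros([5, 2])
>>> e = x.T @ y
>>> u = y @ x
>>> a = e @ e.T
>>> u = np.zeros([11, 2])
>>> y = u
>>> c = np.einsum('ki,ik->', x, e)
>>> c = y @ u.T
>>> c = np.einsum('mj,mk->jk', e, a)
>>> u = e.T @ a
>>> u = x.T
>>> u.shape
(5, 3)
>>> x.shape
(3, 5)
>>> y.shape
(11, 2)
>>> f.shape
(11, 5, 3)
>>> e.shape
(5, 3)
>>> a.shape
(5, 5)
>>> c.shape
(3, 5)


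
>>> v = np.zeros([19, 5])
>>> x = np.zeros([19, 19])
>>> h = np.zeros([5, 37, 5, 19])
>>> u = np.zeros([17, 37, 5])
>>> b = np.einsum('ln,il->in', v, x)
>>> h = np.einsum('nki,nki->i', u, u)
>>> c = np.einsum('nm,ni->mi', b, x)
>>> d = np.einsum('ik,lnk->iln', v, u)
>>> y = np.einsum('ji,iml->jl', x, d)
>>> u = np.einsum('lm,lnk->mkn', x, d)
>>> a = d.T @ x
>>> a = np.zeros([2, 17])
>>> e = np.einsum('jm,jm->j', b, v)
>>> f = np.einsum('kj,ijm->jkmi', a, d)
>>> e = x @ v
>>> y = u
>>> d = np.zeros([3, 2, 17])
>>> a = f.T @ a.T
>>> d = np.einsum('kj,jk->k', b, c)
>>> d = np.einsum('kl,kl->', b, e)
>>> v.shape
(19, 5)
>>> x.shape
(19, 19)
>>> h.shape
(5,)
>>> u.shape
(19, 37, 17)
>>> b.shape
(19, 5)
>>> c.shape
(5, 19)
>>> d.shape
()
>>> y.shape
(19, 37, 17)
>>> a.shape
(19, 37, 2, 2)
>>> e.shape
(19, 5)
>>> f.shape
(17, 2, 37, 19)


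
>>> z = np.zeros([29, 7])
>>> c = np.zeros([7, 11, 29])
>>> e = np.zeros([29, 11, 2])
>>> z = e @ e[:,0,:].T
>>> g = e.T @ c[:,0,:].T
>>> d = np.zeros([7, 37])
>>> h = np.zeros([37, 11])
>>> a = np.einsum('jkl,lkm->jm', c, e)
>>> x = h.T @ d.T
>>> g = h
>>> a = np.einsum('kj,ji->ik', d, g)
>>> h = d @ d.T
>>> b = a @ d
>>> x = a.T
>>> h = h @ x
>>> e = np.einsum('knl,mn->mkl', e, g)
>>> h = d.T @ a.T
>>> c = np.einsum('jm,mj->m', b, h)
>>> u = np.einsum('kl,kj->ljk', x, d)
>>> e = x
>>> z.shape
(29, 11, 29)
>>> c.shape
(37,)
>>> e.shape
(7, 11)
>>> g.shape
(37, 11)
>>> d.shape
(7, 37)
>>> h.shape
(37, 11)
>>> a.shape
(11, 7)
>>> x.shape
(7, 11)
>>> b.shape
(11, 37)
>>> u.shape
(11, 37, 7)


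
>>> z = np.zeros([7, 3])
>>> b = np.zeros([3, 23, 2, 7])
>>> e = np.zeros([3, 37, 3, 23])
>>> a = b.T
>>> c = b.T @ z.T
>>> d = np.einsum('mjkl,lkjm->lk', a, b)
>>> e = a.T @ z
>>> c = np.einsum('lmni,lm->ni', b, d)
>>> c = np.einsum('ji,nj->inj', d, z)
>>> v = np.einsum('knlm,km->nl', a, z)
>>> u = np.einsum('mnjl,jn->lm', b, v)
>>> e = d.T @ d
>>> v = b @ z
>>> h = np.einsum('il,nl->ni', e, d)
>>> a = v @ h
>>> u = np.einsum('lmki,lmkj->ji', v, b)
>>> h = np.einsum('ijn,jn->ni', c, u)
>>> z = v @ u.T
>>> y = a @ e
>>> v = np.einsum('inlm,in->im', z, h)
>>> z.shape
(3, 23, 2, 7)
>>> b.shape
(3, 23, 2, 7)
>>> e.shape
(23, 23)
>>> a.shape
(3, 23, 2, 23)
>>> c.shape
(23, 7, 3)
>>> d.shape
(3, 23)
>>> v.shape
(3, 7)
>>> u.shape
(7, 3)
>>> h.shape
(3, 23)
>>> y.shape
(3, 23, 2, 23)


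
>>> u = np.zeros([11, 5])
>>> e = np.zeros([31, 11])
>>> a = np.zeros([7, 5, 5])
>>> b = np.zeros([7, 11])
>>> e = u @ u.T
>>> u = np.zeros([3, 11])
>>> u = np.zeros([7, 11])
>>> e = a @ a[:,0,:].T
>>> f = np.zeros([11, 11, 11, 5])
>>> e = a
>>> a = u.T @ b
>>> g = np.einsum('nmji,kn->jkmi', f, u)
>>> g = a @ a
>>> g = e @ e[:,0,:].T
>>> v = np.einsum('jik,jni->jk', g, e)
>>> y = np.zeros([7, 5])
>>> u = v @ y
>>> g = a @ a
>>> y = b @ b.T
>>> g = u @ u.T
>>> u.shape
(7, 5)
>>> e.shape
(7, 5, 5)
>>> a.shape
(11, 11)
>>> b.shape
(7, 11)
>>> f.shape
(11, 11, 11, 5)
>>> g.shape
(7, 7)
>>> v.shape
(7, 7)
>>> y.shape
(7, 7)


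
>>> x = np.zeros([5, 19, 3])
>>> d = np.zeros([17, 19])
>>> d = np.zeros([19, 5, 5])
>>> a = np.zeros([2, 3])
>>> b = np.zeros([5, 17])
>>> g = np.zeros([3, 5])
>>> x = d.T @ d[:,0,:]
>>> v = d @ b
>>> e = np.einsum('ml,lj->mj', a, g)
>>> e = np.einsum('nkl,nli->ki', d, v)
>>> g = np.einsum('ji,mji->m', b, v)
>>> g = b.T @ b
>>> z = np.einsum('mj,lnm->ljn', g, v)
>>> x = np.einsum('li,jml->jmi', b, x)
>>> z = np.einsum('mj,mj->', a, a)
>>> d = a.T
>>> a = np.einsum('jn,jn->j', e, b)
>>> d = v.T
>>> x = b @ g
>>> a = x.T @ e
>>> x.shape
(5, 17)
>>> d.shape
(17, 5, 19)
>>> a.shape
(17, 17)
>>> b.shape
(5, 17)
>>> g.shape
(17, 17)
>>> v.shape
(19, 5, 17)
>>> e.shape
(5, 17)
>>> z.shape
()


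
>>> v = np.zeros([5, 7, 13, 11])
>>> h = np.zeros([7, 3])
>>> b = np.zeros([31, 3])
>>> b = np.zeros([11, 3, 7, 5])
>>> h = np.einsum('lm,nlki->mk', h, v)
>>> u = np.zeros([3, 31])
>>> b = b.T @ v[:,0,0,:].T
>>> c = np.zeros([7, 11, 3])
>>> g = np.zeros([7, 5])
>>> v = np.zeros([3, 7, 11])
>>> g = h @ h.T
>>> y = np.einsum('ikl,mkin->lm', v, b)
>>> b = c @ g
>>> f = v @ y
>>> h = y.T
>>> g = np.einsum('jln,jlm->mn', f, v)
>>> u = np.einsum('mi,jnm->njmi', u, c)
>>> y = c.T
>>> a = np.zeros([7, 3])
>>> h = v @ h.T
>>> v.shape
(3, 7, 11)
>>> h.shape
(3, 7, 5)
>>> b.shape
(7, 11, 3)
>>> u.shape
(11, 7, 3, 31)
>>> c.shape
(7, 11, 3)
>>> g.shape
(11, 5)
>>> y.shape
(3, 11, 7)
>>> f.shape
(3, 7, 5)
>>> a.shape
(7, 3)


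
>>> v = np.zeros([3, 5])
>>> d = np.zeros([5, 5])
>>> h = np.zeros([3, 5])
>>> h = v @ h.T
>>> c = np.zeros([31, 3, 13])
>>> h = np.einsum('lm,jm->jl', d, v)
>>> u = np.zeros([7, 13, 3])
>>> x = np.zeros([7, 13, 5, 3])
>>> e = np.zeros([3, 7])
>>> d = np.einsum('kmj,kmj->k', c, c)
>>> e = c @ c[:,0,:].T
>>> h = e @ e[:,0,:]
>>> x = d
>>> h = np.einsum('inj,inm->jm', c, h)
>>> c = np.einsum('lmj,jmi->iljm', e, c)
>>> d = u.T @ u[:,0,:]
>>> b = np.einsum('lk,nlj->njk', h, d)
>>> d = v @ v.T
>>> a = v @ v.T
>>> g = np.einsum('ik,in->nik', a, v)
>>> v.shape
(3, 5)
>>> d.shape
(3, 3)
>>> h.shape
(13, 31)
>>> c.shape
(13, 31, 31, 3)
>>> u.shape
(7, 13, 3)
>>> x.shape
(31,)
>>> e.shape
(31, 3, 31)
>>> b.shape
(3, 3, 31)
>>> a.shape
(3, 3)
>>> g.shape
(5, 3, 3)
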